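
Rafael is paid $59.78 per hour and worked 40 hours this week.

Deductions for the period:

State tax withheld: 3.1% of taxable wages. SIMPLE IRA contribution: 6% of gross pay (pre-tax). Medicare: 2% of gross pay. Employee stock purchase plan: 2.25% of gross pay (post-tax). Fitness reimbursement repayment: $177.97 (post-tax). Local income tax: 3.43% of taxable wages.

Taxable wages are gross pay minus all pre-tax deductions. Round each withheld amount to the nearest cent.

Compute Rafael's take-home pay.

$1,821.36

Gross pay: 40 × $59.78 = $2,391.20
SIMPLE IRA contribution: $2,391.20 × 0.06 = $143.47
Taxable wages = $2,391.20 − $143.47 = $2,247.73
State tax withheld: $2,247.73 × 0.031 = $69.68
Local income tax: $2,247.73 × 0.0343 = $77.10
Medicare: $2,391.20 × 0.02 = $47.82
Fitness reimbursement repayment: $177.97
Employee stock purchase plan: $2,391.20 × 0.0225 = $53.80
Total deductions = $143.47 + $69.68 + $77.10 + $47.82 + $177.97 + $53.80 = $569.84
Net pay = $2,391.20 − $569.84 = $1,821.36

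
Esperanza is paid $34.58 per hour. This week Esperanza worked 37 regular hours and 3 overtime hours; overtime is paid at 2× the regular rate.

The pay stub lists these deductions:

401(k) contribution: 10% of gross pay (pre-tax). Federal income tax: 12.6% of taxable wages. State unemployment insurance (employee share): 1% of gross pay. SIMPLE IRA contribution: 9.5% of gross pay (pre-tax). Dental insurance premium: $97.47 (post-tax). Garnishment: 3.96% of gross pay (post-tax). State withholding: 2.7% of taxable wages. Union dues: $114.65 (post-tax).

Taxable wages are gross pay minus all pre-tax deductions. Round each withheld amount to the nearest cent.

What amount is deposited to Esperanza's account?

Regular pay: 37 × $34.58 = $1,279.46
Overtime pay: 3 × $34.58 × 2 = $207.48
Gross pay = $1,279.46 + $207.48 = $1,486.94
SIMPLE IRA contribution: $1,486.94 × 0.095 = $141.26
401(k) contribution: $1,486.94 × 0.1 = $148.69
Pre-tax total = $141.26 + $148.69 = $289.95
Taxable wages = $1,486.94 − $289.95 = $1,196.99
Federal income tax: $1,196.99 × 0.126 = $150.82
State withholding: $1,196.99 × 0.027 = $32.32
State unemployment insurance (employee share): $1,486.94 × 0.01 = $14.87
Dental insurance premium: $97.47
Union dues: $114.65
Garnishment: $1,486.94 × 0.0396 = $58.88
Total deductions = $141.26 + $148.69 + $150.82 + $32.32 + $14.87 + $97.47 + $114.65 + $58.88 = $758.96
Net pay = $1,486.94 − $758.96 = $727.98

$727.98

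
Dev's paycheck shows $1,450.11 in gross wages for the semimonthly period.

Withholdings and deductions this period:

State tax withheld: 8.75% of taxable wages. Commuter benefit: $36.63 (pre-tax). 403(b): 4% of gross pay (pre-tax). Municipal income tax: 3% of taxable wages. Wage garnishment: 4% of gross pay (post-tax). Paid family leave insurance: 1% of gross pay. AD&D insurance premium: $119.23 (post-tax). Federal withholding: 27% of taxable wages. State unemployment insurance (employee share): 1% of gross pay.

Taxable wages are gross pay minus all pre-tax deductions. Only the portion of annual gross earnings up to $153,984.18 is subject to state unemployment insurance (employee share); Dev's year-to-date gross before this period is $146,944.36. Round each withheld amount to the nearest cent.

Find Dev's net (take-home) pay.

403(b): $1,450.11 × 0.04 = $58.00
Commuter benefit: $36.63
Pre-tax total = $58.00 + $36.63 = $94.63
Taxable wages = $1,450.11 − $94.63 = $1,355.48
Municipal income tax: $1,355.48 × 0.03 = $40.66
State tax withheld: $1,355.48 × 0.0875 = $118.60
Federal withholding: $1,355.48 × 0.27 = $365.98
State unemployment insurance (employee share): cap not yet reached, full $1,450.11 is subject → $1,450.11 × 0.01 = $14.50
Paid family leave insurance: $1,450.11 × 0.01 = $14.50
AD&D insurance premium: $119.23
Wage garnishment: $1,450.11 × 0.04 = $58.00
Total deductions = $58.00 + $36.63 + $40.66 + $118.60 + $365.98 + $14.50 + $14.50 + $119.23 + $58.00 = $826.10
Net pay = $1,450.11 − $826.10 = $624.01

$624.01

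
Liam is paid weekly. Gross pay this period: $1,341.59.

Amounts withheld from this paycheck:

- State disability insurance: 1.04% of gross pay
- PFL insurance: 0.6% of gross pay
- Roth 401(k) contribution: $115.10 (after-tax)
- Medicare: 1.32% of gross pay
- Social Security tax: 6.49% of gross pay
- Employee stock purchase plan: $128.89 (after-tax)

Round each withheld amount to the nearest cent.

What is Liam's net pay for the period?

$970.82

PFL insurance: $1,341.59 × 0.006 = $8.05
State disability insurance: $1,341.59 × 0.0104 = $13.95
Social Security tax: $1,341.59 × 0.0649 = $87.07
Medicare: $1,341.59 × 0.0132 = $17.71
Roth 401(k) contribution: $115.10
Employee stock purchase plan: $128.89
Total deductions = $8.05 + $13.95 + $87.07 + $17.71 + $115.10 + $128.89 = $370.77
Net pay = $1,341.59 − $370.77 = $970.82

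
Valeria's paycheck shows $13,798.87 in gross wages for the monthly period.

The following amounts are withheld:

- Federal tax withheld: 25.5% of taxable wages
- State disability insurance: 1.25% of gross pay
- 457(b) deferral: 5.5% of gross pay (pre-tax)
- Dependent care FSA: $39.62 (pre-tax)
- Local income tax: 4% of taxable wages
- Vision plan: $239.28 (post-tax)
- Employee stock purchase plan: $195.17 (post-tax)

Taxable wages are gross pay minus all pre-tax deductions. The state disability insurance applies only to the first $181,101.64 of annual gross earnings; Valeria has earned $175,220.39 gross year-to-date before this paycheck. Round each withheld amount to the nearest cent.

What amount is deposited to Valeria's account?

457(b) deferral: $13,798.87 × 0.055 = $758.94
Dependent care FSA: $39.62
Pre-tax total = $758.94 + $39.62 = $798.56
Taxable wages = $13,798.87 − $798.56 = $13,000.31
Local income tax: $13,000.31 × 0.04 = $520.01
Federal tax withheld: $13,000.31 × 0.255 = $3,315.08
State disability insurance: only $181,101.64 − $175,220.39 = $5,881.25 of this check is subject → $5,881.25 × 0.0125 = $73.52
Vision plan: $239.28
Employee stock purchase plan: $195.17
Total deductions = $758.94 + $39.62 + $520.01 + $3,315.08 + $73.52 + $239.28 + $195.17 = $5,141.62
Net pay = $13,798.87 − $5,141.62 = $8,657.25

$8,657.25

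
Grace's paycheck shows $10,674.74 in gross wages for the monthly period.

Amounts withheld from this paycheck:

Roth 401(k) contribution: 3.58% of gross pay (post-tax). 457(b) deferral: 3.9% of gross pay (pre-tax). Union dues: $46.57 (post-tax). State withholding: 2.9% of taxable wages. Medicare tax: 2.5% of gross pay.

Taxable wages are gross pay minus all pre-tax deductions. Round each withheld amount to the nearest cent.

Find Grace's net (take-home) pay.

$9,265.34

457(b) deferral: $10,674.74 × 0.039 = $416.31
Taxable wages = $10,674.74 − $416.31 = $10,258.43
State withholding: $10,258.43 × 0.029 = $297.49
Medicare tax: $10,674.74 × 0.025 = $266.87
Union dues: $46.57
Roth 401(k) contribution: $10,674.74 × 0.0358 = $382.16
Total deductions = $416.31 + $297.49 + $266.87 + $46.57 + $382.16 = $1,409.40
Net pay = $10,674.74 − $1,409.40 = $9,265.34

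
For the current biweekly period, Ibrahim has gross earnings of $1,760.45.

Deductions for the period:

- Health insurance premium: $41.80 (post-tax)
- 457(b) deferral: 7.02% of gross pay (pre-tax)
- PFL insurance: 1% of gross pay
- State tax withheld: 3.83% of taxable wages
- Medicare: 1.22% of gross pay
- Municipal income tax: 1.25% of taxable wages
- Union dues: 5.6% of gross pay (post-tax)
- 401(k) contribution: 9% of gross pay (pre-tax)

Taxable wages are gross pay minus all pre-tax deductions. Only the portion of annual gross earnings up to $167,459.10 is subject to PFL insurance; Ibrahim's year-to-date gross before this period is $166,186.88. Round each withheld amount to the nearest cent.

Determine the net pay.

401(k) contribution: $1,760.45 × 0.09 = $158.44
457(b) deferral: $1,760.45 × 0.0702 = $123.58
Pre-tax total = $158.44 + $123.58 = $282.02
Taxable wages = $1,760.45 − $282.02 = $1,478.43
State tax withheld: $1,478.43 × 0.0383 = $56.62
Municipal income tax: $1,478.43 × 0.0125 = $18.48
Medicare: $1,760.45 × 0.0122 = $21.48
PFL insurance: only $167,459.10 − $166,186.88 = $1,272.22 of this check is subject → $1,272.22 × 0.01 = $12.72
Health insurance premium: $41.80
Union dues: $1,760.45 × 0.056 = $98.59
Total deductions = $158.44 + $123.58 + $56.62 + $18.48 + $21.48 + $12.72 + $41.80 + $98.59 = $531.71
Net pay = $1,760.45 − $531.71 = $1,228.74

$1,228.74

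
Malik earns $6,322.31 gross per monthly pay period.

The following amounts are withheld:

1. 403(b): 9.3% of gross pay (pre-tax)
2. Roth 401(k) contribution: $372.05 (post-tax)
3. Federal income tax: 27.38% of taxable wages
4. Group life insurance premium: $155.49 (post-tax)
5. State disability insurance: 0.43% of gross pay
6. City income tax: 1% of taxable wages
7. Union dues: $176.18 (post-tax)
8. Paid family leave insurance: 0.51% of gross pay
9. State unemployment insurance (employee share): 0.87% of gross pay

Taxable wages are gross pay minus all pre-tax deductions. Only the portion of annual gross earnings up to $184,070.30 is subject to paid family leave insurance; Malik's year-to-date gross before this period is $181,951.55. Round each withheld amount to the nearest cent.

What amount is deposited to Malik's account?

403(b): $6,322.31 × 0.093 = $587.97
Taxable wages = $6,322.31 − $587.97 = $5,734.34
Federal income tax: $5,734.34 × 0.2738 = $1,570.06
City income tax: $5,734.34 × 0.01 = $57.34
Paid family leave insurance: only $184,070.30 − $181,951.55 = $2,118.75 of this check is subject → $2,118.75 × 0.0051 = $10.81
State unemployment insurance (employee share): $6,322.31 × 0.0087 = $55.00
State disability insurance: $6,322.31 × 0.0043 = $27.19
Roth 401(k) contribution: $372.05
Union dues: $176.18
Group life insurance premium: $155.49
Total deductions = $587.97 + $1,570.06 + $57.34 + $10.81 + $55.00 + $27.19 + $372.05 + $176.18 + $155.49 = $3,012.09
Net pay = $6,322.31 − $3,012.09 = $3,310.22

$3,310.22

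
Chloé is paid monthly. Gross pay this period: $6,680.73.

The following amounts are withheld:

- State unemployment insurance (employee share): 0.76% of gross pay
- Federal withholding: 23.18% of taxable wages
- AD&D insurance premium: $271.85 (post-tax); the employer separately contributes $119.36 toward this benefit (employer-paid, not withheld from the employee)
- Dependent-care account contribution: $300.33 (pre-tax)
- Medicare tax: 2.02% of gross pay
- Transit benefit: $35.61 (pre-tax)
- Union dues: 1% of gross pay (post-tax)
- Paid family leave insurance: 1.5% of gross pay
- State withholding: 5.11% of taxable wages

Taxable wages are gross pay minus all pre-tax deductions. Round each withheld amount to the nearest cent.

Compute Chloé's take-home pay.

$3,925.26

Dependent-care account contribution: $300.33
Transit benefit: $35.61
Pre-tax total = $300.33 + $35.61 = $335.94
Taxable wages = $6,680.73 − $335.94 = $6,344.79
Federal withholding: $6,344.79 × 0.2318 = $1,470.72
State withholding: $6,344.79 × 0.0511 = $324.22
State unemployment insurance (employee share): $6,680.73 × 0.0076 = $50.77
Medicare tax: $6,680.73 × 0.0202 = $134.95
Paid family leave insurance: $6,680.73 × 0.015 = $100.21
Union dues: $6,680.73 × 0.01 = $66.81
AD&D insurance premium: $271.85
(Employer's $119.36 toward AD&D insurance premium is not withheld from the employee.)
Total deductions = $300.33 + $35.61 + $1,470.72 + $324.22 + $50.77 + $134.95 + $100.21 + $66.81 + $271.85 = $2,755.47
Net pay = $6,680.73 − $2,755.47 = $3,925.26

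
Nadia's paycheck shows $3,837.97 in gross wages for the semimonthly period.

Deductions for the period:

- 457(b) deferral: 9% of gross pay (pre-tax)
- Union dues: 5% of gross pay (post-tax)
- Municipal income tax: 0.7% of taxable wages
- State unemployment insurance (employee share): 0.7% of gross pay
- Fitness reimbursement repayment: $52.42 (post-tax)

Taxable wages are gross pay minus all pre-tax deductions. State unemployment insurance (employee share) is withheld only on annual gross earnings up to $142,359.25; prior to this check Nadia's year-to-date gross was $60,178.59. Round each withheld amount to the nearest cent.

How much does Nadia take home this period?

$3,196.91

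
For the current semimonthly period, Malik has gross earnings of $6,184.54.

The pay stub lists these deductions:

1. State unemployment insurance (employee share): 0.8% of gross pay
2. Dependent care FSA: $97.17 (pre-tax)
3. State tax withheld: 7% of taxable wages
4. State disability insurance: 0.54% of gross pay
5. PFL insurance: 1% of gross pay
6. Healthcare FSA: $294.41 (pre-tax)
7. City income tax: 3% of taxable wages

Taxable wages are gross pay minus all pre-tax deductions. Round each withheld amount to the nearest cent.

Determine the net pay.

Healthcare FSA: $294.41
Dependent care FSA: $97.17
Pre-tax total = $294.41 + $97.17 = $391.58
Taxable wages = $6,184.54 − $391.58 = $5,792.96
State tax withheld: $5,792.96 × 0.07 = $405.51
City income tax: $5,792.96 × 0.03 = $173.79
State disability insurance: $6,184.54 × 0.0054 = $33.40
PFL insurance: $6,184.54 × 0.01 = $61.85
State unemployment insurance (employee share): $6,184.54 × 0.008 = $49.48
Total deductions = $294.41 + $97.17 + $405.51 + $173.79 + $33.40 + $61.85 + $49.48 = $1,115.61
Net pay = $6,184.54 − $1,115.61 = $5,068.93

$5,068.93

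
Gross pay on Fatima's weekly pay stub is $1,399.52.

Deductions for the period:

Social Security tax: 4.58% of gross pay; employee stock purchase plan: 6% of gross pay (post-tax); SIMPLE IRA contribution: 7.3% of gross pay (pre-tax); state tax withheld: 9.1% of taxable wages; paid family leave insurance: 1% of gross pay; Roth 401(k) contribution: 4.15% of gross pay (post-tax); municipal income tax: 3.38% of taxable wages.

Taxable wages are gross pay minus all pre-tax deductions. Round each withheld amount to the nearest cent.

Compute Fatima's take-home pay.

$915.30

SIMPLE IRA contribution: $1,399.52 × 0.073 = $102.16
Taxable wages = $1,399.52 − $102.16 = $1,297.36
State tax withheld: $1,297.36 × 0.091 = $118.06
Municipal income tax: $1,297.36 × 0.0338 = $43.85
Social Security tax: $1,399.52 × 0.0458 = $64.10
Paid family leave insurance: $1,399.52 × 0.01 = $14.00
Roth 401(k) contribution: $1,399.52 × 0.0415 = $58.08
Employee stock purchase plan: $1,399.52 × 0.06 = $83.97
Total deductions = $102.16 + $118.06 + $43.85 + $64.10 + $14.00 + $58.08 + $83.97 = $484.22
Net pay = $1,399.52 − $484.22 = $915.30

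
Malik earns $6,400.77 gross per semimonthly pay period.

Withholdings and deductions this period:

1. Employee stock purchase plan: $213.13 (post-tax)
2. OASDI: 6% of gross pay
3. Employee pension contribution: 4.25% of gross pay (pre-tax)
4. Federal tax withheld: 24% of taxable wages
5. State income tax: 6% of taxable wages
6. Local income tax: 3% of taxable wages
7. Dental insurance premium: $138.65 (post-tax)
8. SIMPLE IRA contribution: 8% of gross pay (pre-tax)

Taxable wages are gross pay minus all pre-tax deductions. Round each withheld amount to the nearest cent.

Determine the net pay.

$3,027.35

SIMPLE IRA contribution: $6,400.77 × 0.08 = $512.06
Employee pension contribution: $6,400.77 × 0.0425 = $272.03
Pre-tax total = $512.06 + $272.03 = $784.09
Taxable wages = $6,400.77 − $784.09 = $5,616.68
Local income tax: $5,616.68 × 0.03 = $168.50
Federal tax withheld: $5,616.68 × 0.24 = $1,348.00
State income tax: $5,616.68 × 0.06 = $337.00
OASDI: $6,400.77 × 0.06 = $384.05
Dental insurance premium: $138.65
Employee stock purchase plan: $213.13
Total deductions = $512.06 + $272.03 + $168.50 + $1,348.00 + $337.00 + $384.05 + $138.65 + $213.13 = $3,373.42
Net pay = $6,400.77 − $3,373.42 = $3,027.35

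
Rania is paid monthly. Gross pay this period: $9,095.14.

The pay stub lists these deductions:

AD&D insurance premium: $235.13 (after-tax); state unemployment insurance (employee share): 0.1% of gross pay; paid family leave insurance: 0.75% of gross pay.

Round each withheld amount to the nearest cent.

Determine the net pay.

$8,782.70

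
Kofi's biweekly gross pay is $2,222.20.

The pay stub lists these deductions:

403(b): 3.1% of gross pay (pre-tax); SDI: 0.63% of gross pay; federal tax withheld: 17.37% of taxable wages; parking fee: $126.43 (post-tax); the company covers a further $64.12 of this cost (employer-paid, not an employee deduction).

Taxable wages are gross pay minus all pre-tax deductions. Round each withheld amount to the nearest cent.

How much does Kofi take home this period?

403(b): $2,222.20 × 0.031 = $68.89
Taxable wages = $2,222.20 − $68.89 = $2,153.31
Federal tax withheld: $2,153.31 × 0.1737 = $374.03
SDI: $2,222.20 × 0.0063 = $14.00
Parking fee: $126.43
(Employer's $64.12 toward parking fee is not withheld from the employee.)
Total deductions = $68.89 + $374.03 + $14.00 + $126.43 = $583.35
Net pay = $2,222.20 − $583.35 = $1,638.85

$1,638.85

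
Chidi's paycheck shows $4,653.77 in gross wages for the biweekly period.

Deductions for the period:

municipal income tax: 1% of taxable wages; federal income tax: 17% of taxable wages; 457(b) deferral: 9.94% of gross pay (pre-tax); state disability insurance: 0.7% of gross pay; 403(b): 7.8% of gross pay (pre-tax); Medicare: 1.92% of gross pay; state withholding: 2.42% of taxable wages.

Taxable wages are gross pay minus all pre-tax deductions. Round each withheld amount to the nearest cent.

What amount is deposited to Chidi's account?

457(b) deferral: $4,653.77 × 0.0994 = $462.58
403(b): $4,653.77 × 0.078 = $362.99
Pre-tax total = $462.58 + $362.99 = $825.57
Taxable wages = $4,653.77 − $825.57 = $3,828.20
State withholding: $3,828.20 × 0.0242 = $92.64
Municipal income tax: $3,828.20 × 0.01 = $38.28
Federal income tax: $3,828.20 × 0.17 = $650.79
State disability insurance: $4,653.77 × 0.007 = $32.58
Medicare: $4,653.77 × 0.0192 = $89.35
Total deductions = $462.58 + $362.99 + $92.64 + $38.28 + $650.79 + $32.58 + $89.35 = $1,729.21
Net pay = $4,653.77 − $1,729.21 = $2,924.56

$2,924.56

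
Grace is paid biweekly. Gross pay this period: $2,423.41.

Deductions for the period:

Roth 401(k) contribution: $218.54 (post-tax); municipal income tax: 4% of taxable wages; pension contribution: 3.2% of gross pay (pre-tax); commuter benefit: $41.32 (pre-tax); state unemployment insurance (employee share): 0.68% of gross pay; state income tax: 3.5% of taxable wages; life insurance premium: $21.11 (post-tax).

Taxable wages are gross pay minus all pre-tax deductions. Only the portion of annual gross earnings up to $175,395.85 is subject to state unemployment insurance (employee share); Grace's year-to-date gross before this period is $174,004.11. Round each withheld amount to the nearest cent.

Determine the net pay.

Commuter benefit: $41.32
Pension contribution: $2,423.41 × 0.032 = $77.55
Pre-tax total = $41.32 + $77.55 = $118.87
Taxable wages = $2,423.41 − $118.87 = $2,304.54
State income tax: $2,304.54 × 0.035 = $80.66
Municipal income tax: $2,304.54 × 0.04 = $92.18
State unemployment insurance (employee share): only $175,395.85 − $174,004.11 = $1,391.74 of this check is subject → $1,391.74 × 0.0068 = $9.46
Roth 401(k) contribution: $218.54
Life insurance premium: $21.11
Total deductions = $41.32 + $77.55 + $80.66 + $92.18 + $9.46 + $218.54 + $21.11 = $540.82
Net pay = $2,423.41 − $540.82 = $1,882.59

$1,882.59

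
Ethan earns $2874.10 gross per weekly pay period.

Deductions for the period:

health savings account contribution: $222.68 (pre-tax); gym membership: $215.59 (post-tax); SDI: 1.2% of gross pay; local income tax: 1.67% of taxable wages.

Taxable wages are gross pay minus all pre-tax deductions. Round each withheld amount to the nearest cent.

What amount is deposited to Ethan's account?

Health savings account contribution: $222.68
Taxable wages = $2874.10 − $222.68 = $2651.42
Local income tax: $2651.42 × 0.0167 = $44.28
SDI: $2874.10 × 0.012 = $34.49
Gym membership: $215.59
Total deductions = $222.68 + $44.28 + $34.49 + $215.59 = $517.04
Net pay = $2874.10 − $517.04 = $2357.06

$2357.06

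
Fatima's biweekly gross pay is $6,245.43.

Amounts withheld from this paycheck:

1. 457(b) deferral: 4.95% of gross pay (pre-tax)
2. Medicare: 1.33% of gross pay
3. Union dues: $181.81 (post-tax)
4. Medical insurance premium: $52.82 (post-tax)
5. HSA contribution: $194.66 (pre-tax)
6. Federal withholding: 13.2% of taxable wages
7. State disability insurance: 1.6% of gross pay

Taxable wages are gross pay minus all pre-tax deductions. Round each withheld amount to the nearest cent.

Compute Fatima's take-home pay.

HSA contribution: $194.66
457(b) deferral: $6,245.43 × 0.0495 = $309.15
Pre-tax total = $194.66 + $309.15 = $503.81
Taxable wages = $6,245.43 − $503.81 = $5,741.62
Federal withholding: $5,741.62 × 0.132 = $757.89
Medicare: $6,245.43 × 0.0133 = $83.06
State disability insurance: $6,245.43 × 0.016 = $99.93
Medical insurance premium: $52.82
Union dues: $181.81
Total deductions = $194.66 + $309.15 + $757.89 + $83.06 + $99.93 + $52.82 + $181.81 = $1,679.32
Net pay = $6,245.43 − $1,679.32 = $4,566.11

$4,566.11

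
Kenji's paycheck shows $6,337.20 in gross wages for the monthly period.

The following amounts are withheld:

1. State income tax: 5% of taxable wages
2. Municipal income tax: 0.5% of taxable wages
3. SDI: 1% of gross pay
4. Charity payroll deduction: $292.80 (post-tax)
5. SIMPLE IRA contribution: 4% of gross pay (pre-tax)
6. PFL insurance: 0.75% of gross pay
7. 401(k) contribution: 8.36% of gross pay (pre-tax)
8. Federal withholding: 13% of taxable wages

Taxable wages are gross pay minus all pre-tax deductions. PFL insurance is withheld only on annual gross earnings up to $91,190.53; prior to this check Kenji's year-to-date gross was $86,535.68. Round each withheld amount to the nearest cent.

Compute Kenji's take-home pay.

$4,135.36

401(k) contribution: $6,337.20 × 0.0836 = $529.79
SIMPLE IRA contribution: $6,337.20 × 0.04 = $253.49
Pre-tax total = $529.79 + $253.49 = $783.28
Taxable wages = $6,337.20 − $783.28 = $5,553.92
State income tax: $5,553.92 × 0.05 = $277.70
Federal withholding: $5,553.92 × 0.13 = $722.01
Municipal income tax: $5,553.92 × 0.005 = $27.77
SDI: $6,337.20 × 0.01 = $63.37
PFL insurance: only $91,190.53 − $86,535.68 = $4,654.85 of this check is subject → $4,654.85 × 0.0075 = $34.91
Charity payroll deduction: $292.80
Total deductions = $529.79 + $253.49 + $277.70 + $722.01 + $27.77 + $63.37 + $34.91 + $292.80 = $2,201.84
Net pay = $6,337.20 − $2,201.84 = $4,135.36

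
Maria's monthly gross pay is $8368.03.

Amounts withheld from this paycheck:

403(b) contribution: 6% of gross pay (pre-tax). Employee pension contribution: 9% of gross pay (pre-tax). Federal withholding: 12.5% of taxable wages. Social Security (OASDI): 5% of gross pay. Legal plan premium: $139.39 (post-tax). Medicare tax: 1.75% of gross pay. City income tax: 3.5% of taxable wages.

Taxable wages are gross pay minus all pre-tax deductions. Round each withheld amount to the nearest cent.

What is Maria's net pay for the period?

$5270.55

Employee pension contribution: $8368.03 × 0.09 = $753.12
403(b) contribution: $8368.03 × 0.06 = $502.08
Pre-tax total = $753.12 + $502.08 = $1255.20
Taxable wages = $8368.03 − $1255.20 = $7112.83
Federal withholding: $7112.83 × 0.125 = $889.10
City income tax: $7112.83 × 0.035 = $248.95
Medicare tax: $8368.03 × 0.0175 = $146.44
Social Security (OASDI): $8368.03 × 0.05 = $418.40
Legal plan premium: $139.39
Total deductions = $753.12 + $502.08 + $889.10 + $248.95 + $146.44 + $418.40 + $139.39 = $3097.48
Net pay = $8368.03 − $3097.48 = $5270.55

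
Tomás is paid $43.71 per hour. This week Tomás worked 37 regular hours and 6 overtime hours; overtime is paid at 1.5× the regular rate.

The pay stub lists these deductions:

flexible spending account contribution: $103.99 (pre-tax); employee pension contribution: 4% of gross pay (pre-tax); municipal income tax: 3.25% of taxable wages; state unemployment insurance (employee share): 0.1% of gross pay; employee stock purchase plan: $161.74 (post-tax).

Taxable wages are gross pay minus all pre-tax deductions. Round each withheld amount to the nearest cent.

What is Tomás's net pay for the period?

$1,603.14

Regular pay: 37 × $43.71 = $1,617.27
Overtime pay: 6 × $43.71 × 1.5 = $393.39
Gross pay = $1,617.27 + $393.39 = $2,010.66
Employee pension contribution: $2,010.66 × 0.04 = $80.43
Flexible spending account contribution: $103.99
Pre-tax total = $80.43 + $103.99 = $184.42
Taxable wages = $2,010.66 − $184.42 = $1,826.24
Municipal income tax: $1,826.24 × 0.0325 = $59.35
State unemployment insurance (employee share): $2,010.66 × 0.001 = $2.01
Employee stock purchase plan: $161.74
Total deductions = $80.43 + $103.99 + $59.35 + $2.01 + $161.74 = $407.52
Net pay = $2,010.66 − $407.52 = $1,603.14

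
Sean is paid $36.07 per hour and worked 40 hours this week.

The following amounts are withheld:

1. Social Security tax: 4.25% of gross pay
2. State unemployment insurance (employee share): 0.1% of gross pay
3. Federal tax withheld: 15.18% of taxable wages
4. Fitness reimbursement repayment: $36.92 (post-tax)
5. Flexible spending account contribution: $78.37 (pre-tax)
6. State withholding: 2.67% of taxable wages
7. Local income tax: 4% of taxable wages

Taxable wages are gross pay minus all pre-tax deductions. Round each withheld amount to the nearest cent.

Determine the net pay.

$966.62

Gross pay: 40 × $36.07 = $1442.80
Flexible spending account contribution: $78.37
Taxable wages = $1442.80 − $78.37 = $1364.43
Federal tax withheld: $1364.43 × 0.1518 = $207.12
Local income tax: $1364.43 × 0.04 = $54.58
State withholding: $1364.43 × 0.0267 = $36.43
State unemployment insurance (employee share): $1442.80 × 0.001 = $1.44
Social Security tax: $1442.80 × 0.0425 = $61.32
Fitness reimbursement repayment: $36.92
Total deductions = $78.37 + $207.12 + $54.58 + $36.43 + $1.44 + $61.32 + $36.92 = $476.18
Net pay = $1442.80 − $476.18 = $966.62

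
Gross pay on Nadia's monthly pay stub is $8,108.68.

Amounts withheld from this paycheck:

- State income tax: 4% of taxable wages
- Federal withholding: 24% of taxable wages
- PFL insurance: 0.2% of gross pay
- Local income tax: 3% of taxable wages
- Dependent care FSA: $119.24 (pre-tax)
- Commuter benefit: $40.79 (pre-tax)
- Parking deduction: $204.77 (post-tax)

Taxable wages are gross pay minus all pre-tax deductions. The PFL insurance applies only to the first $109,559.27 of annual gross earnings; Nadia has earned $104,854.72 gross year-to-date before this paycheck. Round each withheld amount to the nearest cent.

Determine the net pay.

Dependent care FSA: $119.24
Commuter benefit: $40.79
Pre-tax total = $119.24 + $40.79 = $160.03
Taxable wages = $8,108.68 − $160.03 = $7,948.65
Federal withholding: $7,948.65 × 0.24 = $1,907.68
State income tax: $7,948.65 × 0.04 = $317.95
Local income tax: $7,948.65 × 0.03 = $238.46
PFL insurance: only $109,559.27 − $104,854.72 = $4,704.55 of this check is subject → $4,704.55 × 0.002 = $9.41
Parking deduction: $204.77
Total deductions = $119.24 + $40.79 + $1,907.68 + $317.95 + $238.46 + $9.41 + $204.77 = $2,838.30
Net pay = $8,108.68 − $2,838.30 = $5,270.38

$5,270.38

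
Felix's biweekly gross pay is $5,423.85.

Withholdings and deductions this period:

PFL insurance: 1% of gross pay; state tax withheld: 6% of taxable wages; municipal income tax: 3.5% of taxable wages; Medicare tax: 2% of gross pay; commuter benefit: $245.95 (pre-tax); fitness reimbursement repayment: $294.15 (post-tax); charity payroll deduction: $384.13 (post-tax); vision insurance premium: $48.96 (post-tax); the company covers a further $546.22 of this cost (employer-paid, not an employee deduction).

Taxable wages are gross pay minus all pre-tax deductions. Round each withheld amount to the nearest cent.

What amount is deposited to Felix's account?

$3,796.04

Commuter benefit: $245.95
Taxable wages = $5,423.85 − $245.95 = $5,177.90
Municipal income tax: $5,177.90 × 0.035 = $181.23
State tax withheld: $5,177.90 × 0.06 = $310.67
Medicare tax: $5,423.85 × 0.02 = $108.48
PFL insurance: $5,423.85 × 0.01 = $54.24
Charity payroll deduction: $384.13
Vision insurance premium: $48.96
Fitness reimbursement repayment: $294.15
(Employer's $546.22 toward vision insurance premium is not withheld from the employee.)
Total deductions = $245.95 + $181.23 + $310.67 + $108.48 + $54.24 + $384.13 + $48.96 + $294.15 = $1,627.81
Net pay = $5,423.85 − $1,627.81 = $3,796.04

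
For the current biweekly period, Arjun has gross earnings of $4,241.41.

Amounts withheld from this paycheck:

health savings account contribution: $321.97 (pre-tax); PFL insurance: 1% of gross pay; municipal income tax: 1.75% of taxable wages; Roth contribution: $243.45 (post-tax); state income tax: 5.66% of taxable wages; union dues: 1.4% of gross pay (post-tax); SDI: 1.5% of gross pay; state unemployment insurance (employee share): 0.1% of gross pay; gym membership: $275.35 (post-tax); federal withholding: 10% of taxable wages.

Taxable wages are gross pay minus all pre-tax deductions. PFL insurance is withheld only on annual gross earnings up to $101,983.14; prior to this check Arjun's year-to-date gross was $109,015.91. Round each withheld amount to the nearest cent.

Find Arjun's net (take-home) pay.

Health savings account contribution: $321.97
Taxable wages = $4,241.41 − $321.97 = $3,919.44
State income tax: $3,919.44 × 0.0566 = $221.84
Federal withholding: $3,919.44 × 0.1 = $391.94
Municipal income tax: $3,919.44 × 0.0175 = $68.59
State unemployment insurance (employee share): $4,241.41 × 0.001 = $4.24
SDI: $4,241.41 × 0.015 = $63.62
PFL insurance: annual cap $101,983.14 already reached (YTD $109,015.91), so $0.00
Gym membership: $275.35
Roth contribution: $243.45
Union dues: $4,241.41 × 0.014 = $59.38
Total deductions = $321.97 + $221.84 + $391.94 + $68.59 + $4.24 + $63.62 + $0.00 + $275.35 + $243.45 + $59.38 = $1,650.38
Net pay = $4,241.41 − $1,650.38 = $2,591.03

$2,591.03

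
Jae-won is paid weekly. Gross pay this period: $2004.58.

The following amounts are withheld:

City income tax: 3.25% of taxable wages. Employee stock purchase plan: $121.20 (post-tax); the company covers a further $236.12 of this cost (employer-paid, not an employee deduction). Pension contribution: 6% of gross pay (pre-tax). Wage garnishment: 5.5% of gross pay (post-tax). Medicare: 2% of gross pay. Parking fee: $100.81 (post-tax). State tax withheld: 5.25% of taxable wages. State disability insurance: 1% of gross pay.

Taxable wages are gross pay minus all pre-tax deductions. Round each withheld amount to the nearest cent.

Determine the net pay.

$1331.74

Pension contribution: $2004.58 × 0.06 = $120.27
Taxable wages = $2004.58 − $120.27 = $1884.31
City income tax: $1884.31 × 0.0325 = $61.24
State tax withheld: $1884.31 × 0.0525 = $98.93
State disability insurance: $2004.58 × 0.01 = $20.05
Medicare: $2004.58 × 0.02 = $40.09
Employee stock purchase plan: $121.20
Parking fee: $100.81
Wage garnishment: $2004.58 × 0.055 = $110.25
(Employer's $236.12 toward employee stock purchase plan is not withheld from the employee.)
Total deductions = $120.27 + $61.24 + $98.93 + $20.05 + $40.09 + $121.20 + $100.81 + $110.25 = $672.84
Net pay = $2004.58 − $672.84 = $1331.74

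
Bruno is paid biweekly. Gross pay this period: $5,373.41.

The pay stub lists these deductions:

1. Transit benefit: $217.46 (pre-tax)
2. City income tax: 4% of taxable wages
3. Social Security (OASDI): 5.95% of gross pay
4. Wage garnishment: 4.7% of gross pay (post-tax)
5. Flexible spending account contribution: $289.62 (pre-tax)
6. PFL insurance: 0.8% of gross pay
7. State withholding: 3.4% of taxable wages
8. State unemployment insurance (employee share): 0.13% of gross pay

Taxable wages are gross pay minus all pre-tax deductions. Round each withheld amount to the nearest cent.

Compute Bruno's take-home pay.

Transit benefit: $217.46
Flexible spending account contribution: $289.62
Pre-tax total = $217.46 + $289.62 = $507.08
Taxable wages = $5,373.41 − $507.08 = $4,866.33
State withholding: $4,866.33 × 0.034 = $165.46
City income tax: $4,866.33 × 0.04 = $194.65
State unemployment insurance (employee share): $5,373.41 × 0.0013 = $6.99
PFL insurance: $5,373.41 × 0.008 = $42.99
Social Security (OASDI): $5,373.41 × 0.0595 = $319.72
Wage garnishment: $5,373.41 × 0.047 = $252.55
Total deductions = $217.46 + $289.62 + $165.46 + $194.65 + $6.99 + $42.99 + $319.72 + $252.55 = $1,489.44
Net pay = $5,373.41 − $1,489.44 = $3,883.97

$3,883.97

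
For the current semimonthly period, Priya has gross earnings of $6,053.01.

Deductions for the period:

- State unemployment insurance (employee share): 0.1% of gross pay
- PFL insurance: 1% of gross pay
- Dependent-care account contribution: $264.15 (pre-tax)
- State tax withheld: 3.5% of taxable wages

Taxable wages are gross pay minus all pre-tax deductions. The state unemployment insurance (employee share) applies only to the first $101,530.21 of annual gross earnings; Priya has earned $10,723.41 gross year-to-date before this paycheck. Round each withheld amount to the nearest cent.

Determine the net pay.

$5,519.67

Dependent-care account contribution: $264.15
Taxable wages = $6,053.01 − $264.15 = $5,788.86
State tax withheld: $5,788.86 × 0.035 = $202.61
PFL insurance: $6,053.01 × 0.01 = $60.53
State unemployment insurance (employee share): cap not yet reached, full $6,053.01 is subject → $6,053.01 × 0.001 = $6.05
Total deductions = $264.15 + $202.61 + $60.53 + $6.05 = $533.34
Net pay = $6,053.01 − $533.34 = $5,519.67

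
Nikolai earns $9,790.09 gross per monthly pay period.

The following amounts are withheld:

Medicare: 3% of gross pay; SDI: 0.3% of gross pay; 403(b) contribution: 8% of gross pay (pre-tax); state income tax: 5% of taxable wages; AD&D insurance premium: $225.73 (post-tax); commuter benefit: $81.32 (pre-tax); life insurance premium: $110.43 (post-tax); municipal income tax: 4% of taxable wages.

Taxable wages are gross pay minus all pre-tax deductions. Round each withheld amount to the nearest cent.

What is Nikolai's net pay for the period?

$7,463.03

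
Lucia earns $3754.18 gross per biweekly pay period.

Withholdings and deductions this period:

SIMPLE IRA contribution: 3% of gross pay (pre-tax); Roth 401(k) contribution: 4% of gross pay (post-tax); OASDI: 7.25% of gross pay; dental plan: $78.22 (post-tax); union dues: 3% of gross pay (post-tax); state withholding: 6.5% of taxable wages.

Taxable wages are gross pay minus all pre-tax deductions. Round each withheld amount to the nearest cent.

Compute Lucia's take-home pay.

$2791.65

SIMPLE IRA contribution: $3754.18 × 0.03 = $112.63
Taxable wages = $3754.18 − $112.63 = $3641.55
State withholding: $3641.55 × 0.065 = $236.70
OASDI: $3754.18 × 0.0725 = $272.18
Dental plan: $78.22
Union dues: $3754.18 × 0.03 = $112.63
Roth 401(k) contribution: $3754.18 × 0.04 = $150.17
Total deductions = $112.63 + $236.70 + $272.18 + $78.22 + $112.63 + $150.17 = $962.53
Net pay = $3754.18 − $962.53 = $2791.65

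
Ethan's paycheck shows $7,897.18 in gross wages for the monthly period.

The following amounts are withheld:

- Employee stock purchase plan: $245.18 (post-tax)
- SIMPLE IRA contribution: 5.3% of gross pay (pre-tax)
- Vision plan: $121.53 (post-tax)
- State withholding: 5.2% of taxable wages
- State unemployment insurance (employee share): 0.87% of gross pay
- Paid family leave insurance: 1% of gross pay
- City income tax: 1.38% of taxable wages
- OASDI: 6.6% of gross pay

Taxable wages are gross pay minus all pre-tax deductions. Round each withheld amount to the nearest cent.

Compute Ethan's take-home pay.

$5,950.93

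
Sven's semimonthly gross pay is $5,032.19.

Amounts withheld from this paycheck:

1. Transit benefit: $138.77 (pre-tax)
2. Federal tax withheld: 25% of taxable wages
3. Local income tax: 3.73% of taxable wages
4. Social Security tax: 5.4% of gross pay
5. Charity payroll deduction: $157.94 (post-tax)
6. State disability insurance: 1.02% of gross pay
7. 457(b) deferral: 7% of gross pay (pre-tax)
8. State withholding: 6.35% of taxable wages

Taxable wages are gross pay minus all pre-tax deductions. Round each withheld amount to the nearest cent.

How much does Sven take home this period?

$2,467.12

457(b) deferral: $5,032.19 × 0.07 = $352.25
Transit benefit: $138.77
Pre-tax total = $352.25 + $138.77 = $491.02
Taxable wages = $5,032.19 − $491.02 = $4,541.17
Federal tax withheld: $4,541.17 × 0.25 = $1,135.29
State withholding: $4,541.17 × 0.0635 = $288.36
Local income tax: $4,541.17 × 0.0373 = $169.39
Social Security tax: $5,032.19 × 0.054 = $271.74
State disability insurance: $5,032.19 × 0.0102 = $51.33
Charity payroll deduction: $157.94
Total deductions = $352.25 + $138.77 + $1,135.29 + $288.36 + $169.39 + $271.74 + $51.33 + $157.94 = $2,565.07
Net pay = $5,032.19 − $2,565.07 = $2,467.12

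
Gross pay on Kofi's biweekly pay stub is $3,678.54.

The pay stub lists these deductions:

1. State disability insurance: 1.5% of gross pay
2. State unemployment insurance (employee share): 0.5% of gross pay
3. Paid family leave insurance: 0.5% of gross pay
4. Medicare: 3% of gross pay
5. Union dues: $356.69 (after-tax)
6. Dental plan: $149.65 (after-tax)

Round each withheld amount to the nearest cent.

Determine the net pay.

$2,969.88

Paid family leave insurance: $3,678.54 × 0.005 = $18.39
State disability insurance: $3,678.54 × 0.015 = $55.18
State unemployment insurance (employee share): $3,678.54 × 0.005 = $18.39
Medicare: $3,678.54 × 0.03 = $110.36
Union dues: $356.69
Dental plan: $149.65
Total deductions = $18.39 + $55.18 + $18.39 + $110.36 + $356.69 + $149.65 = $708.66
Net pay = $3,678.54 − $708.66 = $2,969.88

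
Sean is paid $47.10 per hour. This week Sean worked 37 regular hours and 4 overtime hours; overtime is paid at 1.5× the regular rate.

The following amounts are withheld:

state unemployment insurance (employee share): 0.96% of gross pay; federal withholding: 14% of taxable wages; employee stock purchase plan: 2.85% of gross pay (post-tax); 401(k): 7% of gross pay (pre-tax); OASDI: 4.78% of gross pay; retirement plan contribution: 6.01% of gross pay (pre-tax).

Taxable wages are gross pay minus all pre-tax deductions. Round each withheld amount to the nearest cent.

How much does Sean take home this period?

$1,341.19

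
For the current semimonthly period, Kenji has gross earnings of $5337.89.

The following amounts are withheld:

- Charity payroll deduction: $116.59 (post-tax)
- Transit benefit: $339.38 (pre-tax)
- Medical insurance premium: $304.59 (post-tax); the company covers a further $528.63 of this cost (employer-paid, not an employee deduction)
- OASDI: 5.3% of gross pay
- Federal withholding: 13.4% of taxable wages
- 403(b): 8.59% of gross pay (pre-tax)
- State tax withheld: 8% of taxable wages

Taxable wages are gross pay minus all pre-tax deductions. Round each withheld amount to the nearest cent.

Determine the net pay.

403(b): $5337.89 × 0.0859 = $458.52
Transit benefit: $339.38
Pre-tax total = $458.52 + $339.38 = $797.90
Taxable wages = $5337.89 − $797.90 = $4539.99
Federal withholding: $4539.99 × 0.134 = $608.36
State tax withheld: $4539.99 × 0.08 = $363.20
OASDI: $5337.89 × 0.053 = $282.91
Charity payroll deduction: $116.59
Medical insurance premium: $304.59
(Employer's $528.63 toward medical insurance premium is not withheld from the employee.)
Total deductions = $458.52 + $339.38 + $608.36 + $363.20 + $282.91 + $116.59 + $304.59 = $2473.55
Net pay = $5337.89 − $2473.55 = $2864.34

$2864.34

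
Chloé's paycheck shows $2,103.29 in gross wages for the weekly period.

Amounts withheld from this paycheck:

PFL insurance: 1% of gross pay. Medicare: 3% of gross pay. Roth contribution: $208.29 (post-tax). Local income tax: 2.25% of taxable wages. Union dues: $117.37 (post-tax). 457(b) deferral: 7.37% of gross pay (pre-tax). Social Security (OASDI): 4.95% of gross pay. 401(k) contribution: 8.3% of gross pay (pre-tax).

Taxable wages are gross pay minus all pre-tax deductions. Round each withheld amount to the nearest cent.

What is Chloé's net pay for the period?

$1,219.90

457(b) deferral: $2,103.29 × 0.0737 = $155.01
401(k) contribution: $2,103.29 × 0.083 = $174.57
Pre-tax total = $155.01 + $174.57 = $329.58
Taxable wages = $2,103.29 − $329.58 = $1,773.71
Local income tax: $1,773.71 × 0.0225 = $39.91
Social Security (OASDI): $2,103.29 × 0.0495 = $104.11
PFL insurance: $2,103.29 × 0.01 = $21.03
Medicare: $2,103.29 × 0.03 = $63.10
Union dues: $117.37
Roth contribution: $208.29
Total deductions = $155.01 + $174.57 + $39.91 + $104.11 + $21.03 + $63.10 + $117.37 + $208.29 = $883.39
Net pay = $2,103.29 − $883.39 = $1,219.90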